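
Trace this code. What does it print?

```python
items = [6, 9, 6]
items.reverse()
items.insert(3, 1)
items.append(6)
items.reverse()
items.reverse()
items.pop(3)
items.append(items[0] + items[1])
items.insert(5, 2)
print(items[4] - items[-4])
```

9

reverse → [6, 9, 6]
insert 1 at 3 → [6, 9, 6, 1]
append 6 → [6, 9, 6, 1, 6]
reverse → [6, 1, 6, 9, 6]
reverse → [6, 9, 6, 1, 6]
pop(3) removes 1 → [6, 9, 6, 6]
append items[0]+items[1] = 6+9 = 15 → [6, 9, 6, 6, 15]
insert 2 at 5 → [6, 9, 6, 6, 15, 2]
items[4]-items[-4] = 15-6 = 9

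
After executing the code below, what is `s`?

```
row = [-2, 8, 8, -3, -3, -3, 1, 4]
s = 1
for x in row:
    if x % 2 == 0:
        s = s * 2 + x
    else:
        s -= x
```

x=-2: even, s = 1*2+(-2) = 0
x=8: even, s = 0*2+8 = 8
x=8: even, s = 8*2+8 = 24
x=-3: not even, s = 24-(-3) = 27
x=-3: not even, s = 27-(-3) = 30
x=-3: not even, s = 30-(-3) = 33
x=1: not even, s = 33-1 = 32
x=4: even, s = 32*2+4 = 68

68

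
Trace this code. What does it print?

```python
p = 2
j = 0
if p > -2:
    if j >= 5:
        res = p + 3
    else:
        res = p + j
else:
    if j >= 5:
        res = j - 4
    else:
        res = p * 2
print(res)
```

2

p=2, j=0
p > -2 is True; j >= 5 is False
→ res = p + j = 2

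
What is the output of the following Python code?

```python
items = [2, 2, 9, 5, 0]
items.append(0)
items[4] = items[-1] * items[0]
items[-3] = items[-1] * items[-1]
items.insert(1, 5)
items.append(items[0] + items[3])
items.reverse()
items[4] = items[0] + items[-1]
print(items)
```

append 0 → [2, 2, 9, 5, 0, 0]
items[4] = items[-1]*items[0] = 0*2 = 0 → [2, 2, 9, 5, 0, 0]
items[-3] = items[-1]*items[-1] = 0*0 = 0 → [2, 2, 9, 0, 0, 0]
insert 5 at 1 → [2, 5, 2, 9, 0, 0, 0]
append items[0]+items[3] = 2+9 = 11 → [2, 5, 2, 9, 0, 0, 0, 11]
reverse → [11, 0, 0, 0, 9, 2, 5, 2]
items[4] = items[0]+items[-1] = 11+2 = 13 → [11, 0, 0, 0, 13, 2, 5, 2]

[11, 0, 0, 0, 13, 2, 5, 2]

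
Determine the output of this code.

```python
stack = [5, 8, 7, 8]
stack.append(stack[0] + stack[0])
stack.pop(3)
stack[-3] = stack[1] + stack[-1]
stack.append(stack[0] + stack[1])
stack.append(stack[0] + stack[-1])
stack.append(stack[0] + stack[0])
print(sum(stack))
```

append stack[0]+stack[0] = 5+5 = 10 → [5, 8, 7, 8, 10]
pop(3) removes 8 → [5, 8, 7, 10]
stack[-3] = stack[1]+stack[-1] = 8+10 = 18 → [5, 18, 7, 10]
append stack[0]+stack[1] = 5+18 = 23 → [5, 18, 7, 10, 23]
append stack[0]+stack[-1] = 5+23 = 28 → [5, 18, 7, 10, 23, 28]
append stack[0]+stack[0] = 5+5 = 10 → [5, 18, 7, 10, 23, 28, 10]
sum = 101

101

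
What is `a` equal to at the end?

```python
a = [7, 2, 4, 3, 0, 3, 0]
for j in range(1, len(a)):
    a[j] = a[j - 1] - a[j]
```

j=1: a[1] = 7-2 = 5 → [7, 5, 4, 3, 0, 3, 0]
j=2: a[2] = 5-4 = 1 → [7, 5, 1, 3, 0, 3, 0]
j=3: a[3] = 1-3 = -2 → [7, 5, 1, -2, 0, 3, 0]
j=4: a[4] = (-2)-0 = -2 → [7, 5, 1, -2, -2, 3, 0]
j=5: a[5] = (-2)-3 = -5 → [7, 5, 1, -2, -2, -5, 0]
j=6: a[6] = (-5)-0 = -5 → [7, 5, 1, -2, -2, -5, -5]

[7, 5, 1, -2, -2, -5, -5]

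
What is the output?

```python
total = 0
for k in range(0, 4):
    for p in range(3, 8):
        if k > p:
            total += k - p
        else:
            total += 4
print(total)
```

80

k=0,p=3: not 0>3, total = 0+4 = 4
k=0,p=4: not 0>4, total = 4+4 = 8
k=0,p=5: not 0>5, total = 8+4 = 12
k=0,p=6: not 0>6, total = 12+4 = 16
k=0,p=7: not 0>7, total = 16+4 = 20
k=1,p=3: not 1>3, total = 20+4 = 24
k=1,p=4: not 1>4, total = 24+4 = 28
k=1,p=5: not 1>5, total = 28+4 = 32
k=1,p=6: not 1>6, total = 32+4 = 36
k=1,p=7: not 1>7, total = 36+4 = 40
k=2,p=3: not 2>3, total = 40+4 = 44
k=2,p=4: not 2>4, total = 44+4 = 48
k=2,p=5: not 2>5, total = 48+4 = 52
k=2,p=6: not 2>6, total = 52+4 = 56
k=2,p=7: not 2>7, total = 56+4 = 60
k=3,p=3: not 3>3, total = 60+4 = 64
k=3,p=4: not 3>4, total = 64+4 = 68
k=3,p=5: not 3>5, total = 68+4 = 72
k=3,p=6: not 3>6, total = 72+4 = 76
k=3,p=7: not 3>7, total = 76+4 = 80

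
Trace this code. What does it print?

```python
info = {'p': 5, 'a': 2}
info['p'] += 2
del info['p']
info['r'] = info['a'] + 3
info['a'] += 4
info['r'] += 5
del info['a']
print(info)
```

info['p'] = 5+2 = 7 → {'p': 7, 'a': 2}
del 'p' → {'a': 2}
info['r'] = info['a']+3 = 5 → {'a': 2, 'r': 5}
info['a'] = 2+4 = 6 → {'a': 6, 'r': 5}
info['r'] = 5+5 = 10 → {'a': 6, 'r': 10}
del 'a' → {'r': 10}

{'r': 10}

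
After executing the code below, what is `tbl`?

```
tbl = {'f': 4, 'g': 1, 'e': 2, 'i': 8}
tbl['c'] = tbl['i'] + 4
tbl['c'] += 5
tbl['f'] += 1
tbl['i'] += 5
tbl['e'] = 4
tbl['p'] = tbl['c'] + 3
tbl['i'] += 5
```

tbl['c'] = tbl['i']+4 = 12 → {'f': 4, 'g': 1, 'e': 2, 'i': 8, 'c': 12}
tbl['c'] = 12+5 = 17 → {'f': 4, 'g': 1, 'e': 2, 'i': 8, 'c': 17}
tbl['f'] = 4+1 = 5 → {'f': 5, 'g': 1, 'e': 2, 'i': 8, 'c': 17}
tbl['i'] = 8+5 = 13 → {'f': 5, 'g': 1, 'e': 2, 'i': 13, 'c': 17}
tbl['e'] = 4 → {'f': 5, 'g': 1, 'e': 4, 'i': 13, 'c': 17}
tbl['p'] = tbl['c']+3 = 20 → {'f': 5, 'g': 1, 'e': 4, 'i': 13, 'c': 17, 'p': 20}
tbl['i'] = 13+5 = 18 → {'f': 5, 'g': 1, 'e': 4, 'i': 18, 'c': 17, 'p': 20}

{'f': 5, 'g': 1, 'e': 4, 'i': 18, 'c': 17, 'p': 20}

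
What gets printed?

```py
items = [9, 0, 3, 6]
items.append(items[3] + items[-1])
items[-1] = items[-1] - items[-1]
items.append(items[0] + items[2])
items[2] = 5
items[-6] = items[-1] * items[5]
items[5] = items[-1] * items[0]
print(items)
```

[144, 0, 5, 6, 0, 1728]

append items[3]+items[-1] = 6+6 = 12 → [9, 0, 3, 6, 12]
items[-1] = items[-1]-items[-1] = 12-12 = 0 → [9, 0, 3, 6, 0]
append items[0]+items[2] = 9+3 = 12 → [9, 0, 3, 6, 0, 12]
items[2] = 5 → [9, 0, 5, 6, 0, 12]
items[-6] = items[-1]*items[5] = 12*12 = 144 → [144, 0, 5, 6, 0, 12]
items[5] = items[-1]*items[0] = 12*144 = 1728 → [144, 0, 5, 6, 0, 1728]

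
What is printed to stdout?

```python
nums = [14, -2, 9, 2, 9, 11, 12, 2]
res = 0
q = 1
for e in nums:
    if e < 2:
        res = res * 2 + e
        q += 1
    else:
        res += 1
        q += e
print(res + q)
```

e=14: not <2, res = 0+1 = 1; q=15
e=-2: <2, res = 1*2+(-2) = 0; q=16
e=9: not <2, res = 0+1 = 1; q=25
e=2: not <2, res = 1+1 = 2; q=27
e=9: not <2, res = 2+1 = 3; q=36
e=11: not <2, res = 3+1 = 4; q=47
e=12: not <2, res = 4+1 = 5; q=59
e=2: not <2, res = 5+1 = 6; q=61
res+q = 6+61 = 67

67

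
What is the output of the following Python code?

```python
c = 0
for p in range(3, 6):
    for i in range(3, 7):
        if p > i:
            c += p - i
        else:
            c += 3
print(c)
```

31

p=3,i=3: not 3>3, c = 0+3 = 3
p=3,i=4: not 3>4, c = 3+3 = 6
p=3,i=5: not 3>5, c = 6+3 = 9
p=3,i=6: not 3>6, c = 9+3 = 12
p=4,i=3: 4>3, c = 12+1 = 13
p=4,i=4: not 4>4, c = 13+3 = 16
p=4,i=5: not 4>5, c = 16+3 = 19
p=4,i=6: not 4>6, c = 19+3 = 22
p=5,i=3: 5>3, c = 22+2 = 24
p=5,i=4: 5>4, c = 24+1 = 25
p=5,i=5: not 5>5, c = 25+3 = 28
p=5,i=6: not 5>6, c = 28+3 = 31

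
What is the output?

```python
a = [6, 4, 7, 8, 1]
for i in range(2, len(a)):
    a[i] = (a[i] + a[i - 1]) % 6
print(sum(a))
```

i=2: a[2] = (7+4)%6 = 5 → [6, 4, 5, 8, 1]
i=3: a[3] = (8+5)%6 = 1 → [6, 4, 5, 1, 1]
i=4: a[4] = (1+1)%6 = 2 → [6, 4, 5, 1, 2]
sum = 18

18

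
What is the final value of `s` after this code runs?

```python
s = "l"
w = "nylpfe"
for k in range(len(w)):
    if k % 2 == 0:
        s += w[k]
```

k=0: add 'n' → 'ln'
k=1: skip
k=2: add 'l' → 'lnl'
k=3: skip
k=4: add 'f' → 'lnlf'
k=5: skip

'lnlf'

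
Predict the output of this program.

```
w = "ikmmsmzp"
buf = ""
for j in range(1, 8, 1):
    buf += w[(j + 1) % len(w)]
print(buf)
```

mmsmzpi

j=1: add w[2]='m' → 'm'
j=2: add w[3]='m' → 'mm'
j=3: add w[4]='s' → 'mms'
j=4: add w[5]='m' → 'mmsm'
j=5: add w[6]='z' → 'mmsmz'
j=6: add w[7]='p' → 'mmsmzp'
j=7: add w[0]='i' → 'mmsmzpi'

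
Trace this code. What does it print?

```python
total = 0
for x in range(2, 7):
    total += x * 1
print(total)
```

x=2: total = 0+2*1 = 2
x=3: total = 2+3*1 = 5
x=4: total = 5+4*1 = 9
x=5: total = 9+5*1 = 14
x=6: total = 14+6*1 = 20

20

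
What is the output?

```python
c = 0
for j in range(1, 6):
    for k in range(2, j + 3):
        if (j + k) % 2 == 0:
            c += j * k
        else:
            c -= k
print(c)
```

j=1,k=2: odd sum, c = 0-2 = -2
j=1,k=3: even sum, c = (-2)+3 = 1
j=2,k=2: even sum, c = 1+4 = 5
j=2,k=3: odd sum, c = 5-3 = 2
j=2,k=4: even sum, c = 2+8 = 10
j=3,k=2: odd sum, c = 10-2 = 8
j=3,k=3: even sum, c = 8+9 = 17
j=3,k=4: odd sum, c = 17-4 = 13
j=3,k=5: even sum, c = 13+15 = 28
j=4,k=2: even sum, c = 28+8 = 36
j=4,k=3: odd sum, c = 36-3 = 33
j=4,k=4: even sum, c = 33+16 = 49
j=4,k=5: odd sum, c = 49-5 = 44
j=4,k=6: even sum, c = 44+24 = 68
j=5,k=2: odd sum, c = 68-2 = 66
j=5,k=3: even sum, c = 66+15 = 81
j=5,k=4: odd sum, c = 81-4 = 77
j=5,k=5: even sum, c = 77+25 = 102
j=5,k=6: odd sum, c = 102-6 = 96
j=5,k=7: even sum, c = 96+35 = 131

131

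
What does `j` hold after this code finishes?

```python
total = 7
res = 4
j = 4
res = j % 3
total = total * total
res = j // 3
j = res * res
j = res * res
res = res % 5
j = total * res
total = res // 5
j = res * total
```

0

res = 4%3 = 1
total = 7*7 = 49
res = 4//3 = 1
j = 1*1 = 1
j = 1*1 = 1
res = 1%5 = 1
j = 49*1 = 49
total = 1//5 = 0
j = 1*0 = 0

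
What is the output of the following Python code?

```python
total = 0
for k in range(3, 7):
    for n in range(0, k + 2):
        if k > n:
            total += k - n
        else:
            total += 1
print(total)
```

60

k=3,n=0: 3>0, total = 0+3 = 3
k=3,n=1: 3>1, total = 3+2 = 5
k=3,n=2: 3>2, total = 5+1 = 6
k=3,n=3: not 3>3, total = 6+1 = 7
k=3,n=4: not 3>4, total = 7+1 = 8
k=4,n=0: 4>0, total = 8+4 = 12
k=4,n=1: 4>1, total = 12+3 = 15
k=4,n=2: 4>2, total = 15+2 = 17
k=4,n=3: 4>3, total = 17+1 = 18
k=4,n=4: not 4>4, total = 18+1 = 19
k=4,n=5: not 4>5, total = 19+1 = 20
k=5,n=0: 5>0, total = 20+5 = 25
k=5,n=1: 5>1, total = 25+4 = 29
k=5,n=2: 5>2, total = 29+3 = 32
k=5,n=3: 5>3, total = 32+2 = 34
k=5,n=4: 5>4, total = 34+1 = 35
k=5,n=5: not 5>5, total = 35+1 = 36
k=5,n=6: not 5>6, total = 36+1 = 37
k=6,n=0: 6>0, total = 37+6 = 43
k=6,n=1: 6>1, total = 43+5 = 48
k=6,n=2: 6>2, total = 48+4 = 52
k=6,n=3: 6>3, total = 52+3 = 55
k=6,n=4: 6>4, total = 55+2 = 57
k=6,n=5: 6>5, total = 57+1 = 58
k=6,n=6: not 6>6, total = 58+1 = 59
k=6,n=7: not 6>7, total = 59+1 = 60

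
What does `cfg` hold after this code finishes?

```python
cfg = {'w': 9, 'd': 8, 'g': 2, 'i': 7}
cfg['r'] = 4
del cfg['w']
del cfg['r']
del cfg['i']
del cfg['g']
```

{'d': 8}

cfg['r'] = 4 → {'w': 9, 'd': 8, 'g': 2, 'i': 7, 'r': 4}
del 'w' → {'d': 8, 'g': 2, 'i': 7, 'r': 4}
del 'r' → {'d': 8, 'g': 2, 'i': 7}
del 'i' → {'d': 8, 'g': 2}
del 'g' → {'d': 8}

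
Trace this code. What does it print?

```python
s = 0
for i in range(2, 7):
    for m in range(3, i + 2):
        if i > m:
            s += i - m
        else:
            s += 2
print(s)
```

28

i=2,m=3: not 2>3, s = 0+2 = 2
i=3,m=3: not 3>3, s = 2+2 = 4
i=3,m=4: not 3>4, s = 4+2 = 6
i=4,m=3: 4>3, s = 6+1 = 7
i=4,m=4: not 4>4, s = 7+2 = 9
i=4,m=5: not 4>5, s = 9+2 = 11
i=5,m=3: 5>3, s = 11+2 = 13
i=5,m=4: 5>4, s = 13+1 = 14
i=5,m=5: not 5>5, s = 14+2 = 16
i=5,m=6: not 5>6, s = 16+2 = 18
i=6,m=3: 6>3, s = 18+3 = 21
i=6,m=4: 6>4, s = 21+2 = 23
i=6,m=5: 6>5, s = 23+1 = 24
i=6,m=6: not 6>6, s = 24+2 = 26
i=6,m=7: not 6>7, s = 26+2 = 28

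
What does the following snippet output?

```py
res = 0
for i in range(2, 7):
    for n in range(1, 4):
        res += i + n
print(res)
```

i=2,n=1: res = 0+3 = 3
i=2,n=2: res = 3+4 = 7
i=2,n=3: res = 7+5 = 12
i=3,n=1: res = 12+4 = 16
i=3,n=2: res = 16+5 = 21
i=3,n=3: res = 21+6 = 27
i=4,n=1: res = 27+5 = 32
i=4,n=2: res = 32+6 = 38
i=4,n=3: res = 38+7 = 45
i=5,n=1: res = 45+6 = 51
i=5,n=2: res = 51+7 = 58
i=5,n=3: res = 58+8 = 66
i=6,n=1: res = 66+7 = 73
i=6,n=2: res = 73+8 = 81
i=6,n=3: res = 81+9 = 90

90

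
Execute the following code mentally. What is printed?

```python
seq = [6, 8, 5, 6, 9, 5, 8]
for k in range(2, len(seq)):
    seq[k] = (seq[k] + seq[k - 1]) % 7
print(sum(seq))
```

k=2: seq[2] = (5+8)%7 = 6 → [6, 8, 6, 6, 9, 5, 8]
k=3: seq[3] = (6+6)%7 = 5 → [6, 8, 6, 5, 9, 5, 8]
k=4: seq[4] = (9+5)%7 = 0 → [6, 8, 6, 5, 0, 5, 8]
k=5: seq[5] = (5+0)%7 = 5 → [6, 8, 6, 5, 0, 5, 8]
k=6: seq[6] = (8+5)%7 = 6 → [6, 8, 6, 5, 0, 5, 6]
sum = 36

36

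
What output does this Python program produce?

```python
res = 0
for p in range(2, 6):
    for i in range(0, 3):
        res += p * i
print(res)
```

p=2,i=0: res = 0+0 = 0
p=2,i=1: res = 0+2 = 2
p=2,i=2: res = 2+4 = 6
p=3,i=0: res = 6+0 = 6
p=3,i=1: res = 6+3 = 9
p=3,i=2: res = 9+6 = 15
p=4,i=0: res = 15+0 = 15
p=4,i=1: res = 15+4 = 19
p=4,i=2: res = 19+8 = 27
p=5,i=0: res = 27+0 = 27
p=5,i=1: res = 27+5 = 32
p=5,i=2: res = 32+10 = 42

42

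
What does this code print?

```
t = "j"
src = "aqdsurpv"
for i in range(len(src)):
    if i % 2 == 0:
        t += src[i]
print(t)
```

i=0: add 'a' → 'ja'
i=1: skip
i=2: add 'd' → 'jad'
i=3: skip
i=4: add 'u' → 'jadu'
i=5: skip
i=6: add 'p' → 'jadup'
i=7: skip

jadup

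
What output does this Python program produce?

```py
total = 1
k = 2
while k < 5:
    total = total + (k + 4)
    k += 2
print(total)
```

15

k=2: total = 1+6 = 7
k=4: total = 7+8 = 15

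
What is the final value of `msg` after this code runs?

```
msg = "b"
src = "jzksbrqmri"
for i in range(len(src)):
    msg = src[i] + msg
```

'irmqrbskzjb'

i=0: prepend 'j' → 'jb'
i=1: prepend 'z' → 'zjb'
i=2: prepend 'k' → 'kzjb'
i=3: prepend 's' → 'skzjb'
i=4: prepend 'b' → 'bskzjb'
i=5: prepend 'r' → 'rbskzjb'
i=6: prepend 'q' → 'qrbskzjb'
i=7: prepend 'm' → 'mqrbskzjb'
i=8: prepend 'r' → 'rmqrbskzjb'
i=9: prepend 'i' → 'irmqrbskzjb'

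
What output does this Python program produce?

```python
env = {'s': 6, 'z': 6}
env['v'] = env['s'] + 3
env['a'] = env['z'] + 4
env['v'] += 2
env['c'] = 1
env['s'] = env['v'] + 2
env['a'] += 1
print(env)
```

env['v'] = env['s']+3 = 9 → {'s': 6, 'z': 6, 'v': 9}
env['a'] = env['z']+4 = 10 → {'s': 6, 'z': 6, 'v': 9, 'a': 10}
env['v'] = 9+2 = 11 → {'s': 6, 'z': 6, 'v': 11, 'a': 10}
env['c'] = 1 → {'s': 6, 'z': 6, 'v': 11, 'a': 10, 'c': 1}
env['s'] = env['v']+2 = 13 → {'s': 13, 'z': 6, 'v': 11, 'a': 10, 'c': 1}
env['a'] = 10+1 = 11 → {'s': 13, 'z': 6, 'v': 11, 'a': 11, 'c': 1}

{'s': 13, 'z': 6, 'v': 11, 'a': 11, 'c': 1}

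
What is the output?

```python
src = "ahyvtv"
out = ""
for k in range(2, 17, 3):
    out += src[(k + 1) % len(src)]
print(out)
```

k=2: add src[3]='v' → 'v'
k=5: add src[0]='a' → 'va'
k=8: add src[3]='v' → 'vav'
k=11: add src[0]='a' → 'vava'
k=14: add src[3]='v' → 'vavav'

vavav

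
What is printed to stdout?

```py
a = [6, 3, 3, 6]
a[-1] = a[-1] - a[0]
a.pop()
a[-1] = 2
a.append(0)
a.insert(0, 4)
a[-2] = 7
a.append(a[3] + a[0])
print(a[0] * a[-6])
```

16

a[-1] = a[-1]-a[0] = 6-6 = 0 → [6, 3, 3, 0]
pop() removes 0 → [6, 3, 3]
a[-1] = 2 → [6, 3, 2]
append 0 → [6, 3, 2, 0]
insert 4 at 0 → [4, 6, 3, 2, 0]
a[-2] = 7 → [4, 6, 3, 7, 0]
append a[3]+a[0] = 7+4 = 11 → [4, 6, 3, 7, 0, 11]
a[0]*a[-6] = 4*4 = 16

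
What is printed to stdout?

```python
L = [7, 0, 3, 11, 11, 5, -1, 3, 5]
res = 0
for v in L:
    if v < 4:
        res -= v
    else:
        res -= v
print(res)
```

-44

v=7: not <4, res = 0-7 = -7
v=0: <4, res = (-7)-0 = -7
v=3: <4, res = (-7)-3 = -10
v=11: not <4, res = (-10)-11 = -21
v=11: not <4, res = (-21)-11 = -32
v=5: not <4, res = (-32)-5 = -37
v=-1: <4, res = (-37)-(-1) = -36
v=3: <4, res = (-36)-3 = -39
v=5: not <4, res = (-39)-5 = -44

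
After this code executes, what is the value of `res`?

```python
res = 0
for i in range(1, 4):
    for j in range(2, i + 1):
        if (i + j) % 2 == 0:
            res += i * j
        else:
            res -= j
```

i=2,j=2: even sum, res = 0+4 = 4
i=3,j=2: odd sum, res = 4-2 = 2
i=3,j=3: even sum, res = 2+9 = 11

11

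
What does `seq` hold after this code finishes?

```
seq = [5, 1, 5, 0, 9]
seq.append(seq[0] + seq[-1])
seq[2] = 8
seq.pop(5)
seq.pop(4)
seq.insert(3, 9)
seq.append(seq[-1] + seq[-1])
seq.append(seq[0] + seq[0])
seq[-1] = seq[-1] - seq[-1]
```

append seq[0]+seq[-1] = 5+9 = 14 → [5, 1, 5, 0, 9, 14]
seq[2] = 8 → [5, 1, 8, 0, 9, 14]
pop(5) removes 14 → [5, 1, 8, 0, 9]
pop(4) removes 9 → [5, 1, 8, 0]
insert 9 at 3 → [5, 1, 8, 9, 0]
append seq[-1]+seq[-1] = 0+0 = 0 → [5, 1, 8, 9, 0, 0]
append seq[0]+seq[0] = 5+5 = 10 → [5, 1, 8, 9, 0, 0, 10]
seq[-1] = seq[-1]-seq[-1] = 10-10 = 0 → [5, 1, 8, 9, 0, 0, 0]

[5, 1, 8, 9, 0, 0, 0]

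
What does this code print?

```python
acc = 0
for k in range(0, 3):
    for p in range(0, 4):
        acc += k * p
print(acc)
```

18

k=0,p=0: acc = 0+0 = 0
k=0,p=1: acc = 0+0 = 0
k=0,p=2: acc = 0+0 = 0
k=0,p=3: acc = 0+0 = 0
k=1,p=0: acc = 0+0 = 0
k=1,p=1: acc = 0+1 = 1
k=1,p=2: acc = 1+2 = 3
k=1,p=3: acc = 3+3 = 6
k=2,p=0: acc = 6+0 = 6
k=2,p=1: acc = 6+2 = 8
k=2,p=2: acc = 8+4 = 12
k=2,p=3: acc = 12+6 = 18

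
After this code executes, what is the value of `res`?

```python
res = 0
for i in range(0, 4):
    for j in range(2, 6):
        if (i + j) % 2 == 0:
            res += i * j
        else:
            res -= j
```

16

i=0,j=2: even sum, res = 0+0 = 0
i=0,j=3: odd sum, res = 0-3 = -3
i=0,j=4: even sum, res = (-3)+0 = -3
i=0,j=5: odd sum, res = (-3)-5 = -8
i=1,j=2: odd sum, res = (-8)-2 = -10
i=1,j=3: even sum, res = (-10)+3 = -7
i=1,j=4: odd sum, res = (-7)-4 = -11
i=1,j=5: even sum, res = (-11)+5 = -6
i=2,j=2: even sum, res = (-6)+4 = -2
i=2,j=3: odd sum, res = (-2)-3 = -5
i=2,j=4: even sum, res = (-5)+8 = 3
i=2,j=5: odd sum, res = 3-5 = -2
i=3,j=2: odd sum, res = (-2)-2 = -4
i=3,j=3: even sum, res = (-4)+9 = 5
i=3,j=4: odd sum, res = 5-4 = 1
i=3,j=5: even sum, res = 1+15 = 16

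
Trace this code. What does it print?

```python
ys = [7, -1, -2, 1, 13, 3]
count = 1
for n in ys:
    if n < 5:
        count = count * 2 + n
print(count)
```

n=7: not <5
n=-1: <5, count = 1*2+(-1) = 1
n=-2: <5, count = 1*2+(-2) = 0
n=1: <5, count = 0*2+1 = 1
n=13: not <5
n=3: <5, count = 1*2+3 = 5

5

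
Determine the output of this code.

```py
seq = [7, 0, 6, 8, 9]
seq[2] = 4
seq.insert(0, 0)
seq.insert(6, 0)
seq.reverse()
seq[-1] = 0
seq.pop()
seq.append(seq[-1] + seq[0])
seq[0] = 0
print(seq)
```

[0, 9, 8, 4, 0, 7, 7]

seq[2] = 4 → [7, 0, 4, 8, 9]
insert 0 at 0 → [0, 7, 0, 4, 8, 9]
insert 0 at 6 → [0, 7, 0, 4, 8, 9, 0]
reverse → [0, 9, 8, 4, 0, 7, 0]
seq[-1] = 0 → [0, 9, 8, 4, 0, 7, 0]
pop() removes 0 → [0, 9, 8, 4, 0, 7]
append seq[-1]+seq[0] = 7+0 = 7 → [0, 9, 8, 4, 0, 7, 7]
seq[0] = 0 → [0, 9, 8, 4, 0, 7, 7]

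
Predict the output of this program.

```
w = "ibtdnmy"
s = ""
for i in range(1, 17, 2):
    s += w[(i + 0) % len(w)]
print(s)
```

i=1: add w[1]='b' → 'b'
i=3: add w[3]='d' → 'bd'
i=5: add w[5]='m' → 'bdm'
i=7: add w[0]='i' → 'bdmi'
i=9: add w[2]='t' → 'bdmit'
i=11: add w[4]='n' → 'bdmitn'
i=13: add w[6]='y' → 'bdmitny'
i=15: add w[1]='b' → 'bdmitnyb'

bdmitnyb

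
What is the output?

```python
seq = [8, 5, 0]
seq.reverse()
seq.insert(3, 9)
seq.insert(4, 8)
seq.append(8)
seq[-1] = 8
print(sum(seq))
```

reverse → [0, 5, 8]
insert 9 at 3 → [0, 5, 8, 9]
insert 8 at 4 → [0, 5, 8, 9, 8]
append 8 → [0, 5, 8, 9, 8, 8]
seq[-1] = 8 → [0, 5, 8, 9, 8, 8]
sum = 38

38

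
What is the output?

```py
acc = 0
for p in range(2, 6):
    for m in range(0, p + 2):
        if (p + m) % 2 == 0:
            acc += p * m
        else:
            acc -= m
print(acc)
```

54

p=2,m=0: even sum, acc = 0+0 = 0
p=2,m=1: odd sum, acc = 0-1 = -1
p=2,m=2: even sum, acc = (-1)+4 = 3
p=2,m=3: odd sum, acc = 3-3 = 0
p=3,m=0: odd sum, acc = 0-0 = 0
p=3,m=1: even sum, acc = 0+3 = 3
p=3,m=2: odd sum, acc = 3-2 = 1
p=3,m=3: even sum, acc = 1+9 = 10
p=3,m=4: odd sum, acc = 10-4 = 6
p=4,m=0: even sum, acc = 6+0 = 6
p=4,m=1: odd sum, acc = 6-1 = 5
p=4,m=2: even sum, acc = 5+8 = 13
p=4,m=3: odd sum, acc = 13-3 = 10
p=4,m=4: even sum, acc = 10+16 = 26
p=4,m=5: odd sum, acc = 26-5 = 21
p=5,m=0: odd sum, acc = 21-0 = 21
p=5,m=1: even sum, acc = 21+5 = 26
p=5,m=2: odd sum, acc = 26-2 = 24
p=5,m=3: even sum, acc = 24+15 = 39
p=5,m=4: odd sum, acc = 39-4 = 35
p=5,m=5: even sum, acc = 35+25 = 60
p=5,m=6: odd sum, acc = 60-6 = 54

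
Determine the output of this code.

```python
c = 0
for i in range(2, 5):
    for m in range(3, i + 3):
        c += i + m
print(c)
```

66

i=2,m=3: c = 0+5 = 5
i=2,m=4: c = 5+6 = 11
i=3,m=3: c = 11+6 = 17
i=3,m=4: c = 17+7 = 24
i=3,m=5: c = 24+8 = 32
i=4,m=3: c = 32+7 = 39
i=4,m=4: c = 39+8 = 47
i=4,m=5: c = 47+9 = 56
i=4,m=6: c = 56+10 = 66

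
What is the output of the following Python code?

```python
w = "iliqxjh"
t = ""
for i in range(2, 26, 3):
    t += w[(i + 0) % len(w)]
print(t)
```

ijlxiqhi

i=2: add w[2]='i' → 'i'
i=5: add w[5]='j' → 'ij'
i=8: add w[1]='l' → 'ijl'
i=11: add w[4]='x' → 'ijlx'
i=14: add w[0]='i' → 'ijlxi'
i=17: add w[3]='q' → 'ijlxiq'
i=20: add w[6]='h' → 'ijlxiqh'
i=23: add w[2]='i' → 'ijlxiqhi'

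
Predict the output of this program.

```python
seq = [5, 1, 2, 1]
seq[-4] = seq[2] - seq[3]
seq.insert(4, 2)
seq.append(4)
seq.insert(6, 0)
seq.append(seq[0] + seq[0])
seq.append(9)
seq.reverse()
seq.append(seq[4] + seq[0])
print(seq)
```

seq[-4] = seq[2]-seq[3] = 2-1 = 1 → [1, 1, 2, 1]
insert 2 at 4 → [1, 1, 2, 1, 2]
append 4 → [1, 1, 2, 1, 2, 4]
insert 0 at 6 → [1, 1, 2, 1, 2, 4, 0]
append seq[0]+seq[0] = 1+1 = 2 → [1, 1, 2, 1, 2, 4, 0, 2]
append 9 → [1, 1, 2, 1, 2, 4, 0, 2, 9]
reverse → [9, 2, 0, 4, 2, 1, 2, 1, 1]
append seq[4]+seq[0] = 2+9 = 11 → [9, 2, 0, 4, 2, 1, 2, 1, 1, 11]

[9, 2, 0, 4, 2, 1, 2, 1, 1, 11]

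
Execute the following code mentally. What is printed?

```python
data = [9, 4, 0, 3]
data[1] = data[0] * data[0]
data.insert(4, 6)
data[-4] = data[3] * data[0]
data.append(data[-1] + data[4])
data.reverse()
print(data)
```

data[1] = data[0]*data[0] = 9*9 = 81 → [9, 81, 0, 3]
insert 6 at 4 → [9, 81, 0, 3, 6]
data[-4] = data[3]*data[0] = 3*9 = 27 → [9, 27, 0, 3, 6]
append data[-1]+data[4] = 6+6 = 12 → [9, 27, 0, 3, 6, 12]
reverse → [12, 6, 3, 0, 27, 9]

[12, 6, 3, 0, 27, 9]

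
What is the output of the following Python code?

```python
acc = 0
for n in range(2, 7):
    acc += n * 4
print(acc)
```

80

n=2: acc = 0+2*4 = 8
n=3: acc = 8+3*4 = 20
n=4: acc = 20+4*4 = 36
n=5: acc = 36+5*4 = 56
n=6: acc = 56+6*4 = 80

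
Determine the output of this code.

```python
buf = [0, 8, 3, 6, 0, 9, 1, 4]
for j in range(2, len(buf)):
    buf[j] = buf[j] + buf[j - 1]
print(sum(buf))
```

137

j=2: buf[2] = 3+8 = 11 → [0, 8, 11, 6, 0, 9, 1, 4]
j=3: buf[3] = 6+11 = 17 → [0, 8, 11, 17, 0, 9, 1, 4]
j=4: buf[4] = 0+17 = 17 → [0, 8, 11, 17, 17, 9, 1, 4]
j=5: buf[5] = 9+17 = 26 → [0, 8, 11, 17, 17, 26, 1, 4]
j=6: buf[6] = 1+26 = 27 → [0, 8, 11, 17, 17, 26, 27, 4]
j=7: buf[7] = 4+27 = 31 → [0, 8, 11, 17, 17, 26, 27, 31]
sum = 137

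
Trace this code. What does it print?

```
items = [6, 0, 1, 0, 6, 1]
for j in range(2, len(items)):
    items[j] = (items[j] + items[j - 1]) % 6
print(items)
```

j=2: items[2] = (1+0)%6 = 1 → [6, 0, 1, 0, 6, 1]
j=3: items[3] = (0+1)%6 = 1 → [6, 0, 1, 1, 6, 1]
j=4: items[4] = (6+1)%6 = 1 → [6, 0, 1, 1, 1, 1]
j=5: items[5] = (1+1)%6 = 2 → [6, 0, 1, 1, 1, 2]

[6, 0, 1, 1, 1, 2]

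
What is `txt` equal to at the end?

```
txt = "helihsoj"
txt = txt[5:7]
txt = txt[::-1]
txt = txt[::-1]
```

slice [5:7] → 'so'
reverse → 'os'
reverse → 'so'

'so'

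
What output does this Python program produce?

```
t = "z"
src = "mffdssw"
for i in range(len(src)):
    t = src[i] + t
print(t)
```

wssdffmz

i=0: prepend 'm' → 'mz'
i=1: prepend 'f' → 'fmz'
i=2: prepend 'f' → 'ffmz'
i=3: prepend 'd' → 'dffmz'
i=4: prepend 's' → 'sdffmz'
i=5: prepend 's' → 'ssdffmz'
i=6: prepend 'w' → 'wssdffmz'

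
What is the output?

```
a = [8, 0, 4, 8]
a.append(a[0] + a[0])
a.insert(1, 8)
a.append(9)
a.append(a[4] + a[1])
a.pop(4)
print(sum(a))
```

61

append a[0]+a[0] = 8+8 = 16 → [8, 0, 4, 8, 16]
insert 8 at 1 → [8, 8, 0, 4, 8, 16]
append 9 → [8, 8, 0, 4, 8, 16, 9]
append a[4]+a[1] = 8+8 = 16 → [8, 8, 0, 4, 8, 16, 9, 16]
pop(4) removes 8 → [8, 8, 0, 4, 16, 9, 16]
sum = 61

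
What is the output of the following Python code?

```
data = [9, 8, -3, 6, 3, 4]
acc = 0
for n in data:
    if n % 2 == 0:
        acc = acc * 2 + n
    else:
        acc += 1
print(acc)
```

62

n=9: not even, acc = 0+1 = 1
n=8: even, acc = 1*2+8 = 10
n=-3: not even, acc = 10+1 = 11
n=6: even, acc = 11*2+6 = 28
n=3: not even, acc = 28+1 = 29
n=4: even, acc = 29*2+4 = 62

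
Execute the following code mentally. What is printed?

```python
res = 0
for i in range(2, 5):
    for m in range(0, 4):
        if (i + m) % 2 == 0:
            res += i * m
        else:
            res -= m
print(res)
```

14

i=2,m=0: even sum, res = 0+0 = 0
i=2,m=1: odd sum, res = 0-1 = -1
i=2,m=2: even sum, res = (-1)+4 = 3
i=2,m=3: odd sum, res = 3-3 = 0
i=3,m=0: odd sum, res = 0-0 = 0
i=3,m=1: even sum, res = 0+3 = 3
i=3,m=2: odd sum, res = 3-2 = 1
i=3,m=3: even sum, res = 1+9 = 10
i=4,m=0: even sum, res = 10+0 = 10
i=4,m=1: odd sum, res = 10-1 = 9
i=4,m=2: even sum, res = 9+8 = 17
i=4,m=3: odd sum, res = 17-3 = 14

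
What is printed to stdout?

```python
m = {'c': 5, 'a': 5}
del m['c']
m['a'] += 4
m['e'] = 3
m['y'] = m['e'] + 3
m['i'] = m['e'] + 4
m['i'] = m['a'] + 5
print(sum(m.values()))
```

del 'c' → {'a': 5}
m['a'] = 5+4 = 9 → {'a': 9}
m['e'] = 3 → {'a': 9, 'e': 3}
m['y'] = m['e']+3 = 6 → {'a': 9, 'e': 3, 'y': 6}
m['i'] = m['e']+4 = 7 → {'a': 9, 'e': 3, 'y': 6, 'i': 7}
m['i'] = m['a']+5 = 14 → {'a': 9, 'e': 3, 'y': 6, 'i': 14}
sum of values = 32

32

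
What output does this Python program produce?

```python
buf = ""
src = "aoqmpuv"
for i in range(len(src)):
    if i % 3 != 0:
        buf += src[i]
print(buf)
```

i=0: skip
i=1: add 'o' → 'o'
i=2: add 'q' → 'oq'
i=3: skip
i=4: add 'p' → 'oqp'
i=5: add 'u' → 'oqpu'
i=6: skip

oqpu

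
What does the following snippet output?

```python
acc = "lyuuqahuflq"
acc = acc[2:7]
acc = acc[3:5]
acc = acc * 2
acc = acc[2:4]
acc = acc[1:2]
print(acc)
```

h

slice [2:7] → 'uuqah'
slice [3:5] → 'ah'
repeat ×2 → 'ahah'
slice [2:4] → 'ah'
slice [1:2] → 'h'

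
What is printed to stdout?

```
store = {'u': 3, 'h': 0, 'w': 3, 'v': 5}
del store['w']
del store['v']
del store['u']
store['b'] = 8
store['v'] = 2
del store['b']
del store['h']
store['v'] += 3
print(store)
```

{'v': 5}

del 'w' → {'u': 3, 'h': 0, 'v': 5}
del 'v' → {'u': 3, 'h': 0}
del 'u' → {'h': 0}
store['b'] = 8 → {'h': 0, 'b': 8}
store['v'] = 2 → {'h': 0, 'b': 8, 'v': 2}
del 'b' → {'h': 0, 'v': 2}
del 'h' → {'v': 2}
store['v'] = 2+3 = 5 → {'v': 5}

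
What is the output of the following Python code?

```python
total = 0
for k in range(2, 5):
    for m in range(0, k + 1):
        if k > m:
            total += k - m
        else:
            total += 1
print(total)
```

22

k=2,m=0: 2>0, total = 0+2 = 2
k=2,m=1: 2>1, total = 2+1 = 3
k=2,m=2: not 2>2, total = 3+1 = 4
k=3,m=0: 3>0, total = 4+3 = 7
k=3,m=1: 3>1, total = 7+2 = 9
k=3,m=2: 3>2, total = 9+1 = 10
k=3,m=3: not 3>3, total = 10+1 = 11
k=4,m=0: 4>0, total = 11+4 = 15
k=4,m=1: 4>1, total = 15+3 = 18
k=4,m=2: 4>2, total = 18+2 = 20
k=4,m=3: 4>3, total = 20+1 = 21
k=4,m=4: not 4>4, total = 21+1 = 22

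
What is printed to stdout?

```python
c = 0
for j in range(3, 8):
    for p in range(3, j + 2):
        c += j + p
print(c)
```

205

j=3,p=3: c = 0+6 = 6
j=3,p=4: c = 6+7 = 13
j=4,p=3: c = 13+7 = 20
j=4,p=4: c = 20+8 = 28
j=4,p=5: c = 28+9 = 37
j=5,p=3: c = 37+8 = 45
j=5,p=4: c = 45+9 = 54
j=5,p=5: c = 54+10 = 64
j=5,p=6: c = 64+11 = 75
j=6,p=3: c = 75+9 = 84
j=6,p=4: c = 84+10 = 94
j=6,p=5: c = 94+11 = 105
j=6,p=6: c = 105+12 = 117
j=6,p=7: c = 117+13 = 130
j=7,p=3: c = 130+10 = 140
j=7,p=4: c = 140+11 = 151
j=7,p=5: c = 151+12 = 163
j=7,p=6: c = 163+13 = 176
j=7,p=7: c = 176+14 = 190
j=7,p=8: c = 190+15 = 205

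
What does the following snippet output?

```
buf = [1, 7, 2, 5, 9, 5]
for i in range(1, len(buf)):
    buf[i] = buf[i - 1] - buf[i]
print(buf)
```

i=1: buf[1] = 1-7 = -6 → [1, -6, 2, 5, 9, 5]
i=2: buf[2] = (-6)-2 = -8 → [1, -6, -8, 5, 9, 5]
i=3: buf[3] = (-8)-5 = -13 → [1, -6, -8, -13, 9, 5]
i=4: buf[4] = (-13)-9 = -22 → [1, -6, -8, -13, -22, 5]
i=5: buf[5] = (-22)-5 = -27 → [1, -6, -8, -13, -22, -27]

[1, -6, -8, -13, -22, -27]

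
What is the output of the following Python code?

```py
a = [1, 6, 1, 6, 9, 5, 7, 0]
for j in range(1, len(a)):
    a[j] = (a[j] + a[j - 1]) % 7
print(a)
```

j=1: a[1] = (6+1)%7 = 0 → [1, 0, 1, 6, 9, 5, 7, 0]
j=2: a[2] = (1+0)%7 = 1 → [1, 0, 1, 6, 9, 5, 7, 0]
j=3: a[3] = (6+1)%7 = 0 → [1, 0, 1, 0, 9, 5, 7, 0]
j=4: a[4] = (9+0)%7 = 2 → [1, 0, 1, 0, 2, 5, 7, 0]
j=5: a[5] = (5+2)%7 = 0 → [1, 0, 1, 0, 2, 0, 7, 0]
j=6: a[6] = (7+0)%7 = 0 → [1, 0, 1, 0, 2, 0, 0, 0]
j=7: a[7] = (0+0)%7 = 0 → [1, 0, 1, 0, 2, 0, 0, 0]

[1, 0, 1, 0, 2, 0, 0, 0]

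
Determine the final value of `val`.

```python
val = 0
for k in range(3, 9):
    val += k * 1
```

33

k=3: val = 0+3*1 = 3
k=4: val = 3+4*1 = 7
k=5: val = 7+5*1 = 12
k=6: val = 12+6*1 = 18
k=7: val = 18+7*1 = 25
k=8: val = 25+8*1 = 33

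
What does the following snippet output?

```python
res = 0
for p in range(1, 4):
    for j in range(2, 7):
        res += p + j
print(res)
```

90

p=1,j=2: res = 0+3 = 3
p=1,j=3: res = 3+4 = 7
p=1,j=4: res = 7+5 = 12
p=1,j=5: res = 12+6 = 18
p=1,j=6: res = 18+7 = 25
p=2,j=2: res = 25+4 = 29
p=2,j=3: res = 29+5 = 34
p=2,j=4: res = 34+6 = 40
p=2,j=5: res = 40+7 = 47
p=2,j=6: res = 47+8 = 55
p=3,j=2: res = 55+5 = 60
p=3,j=3: res = 60+6 = 66
p=3,j=4: res = 66+7 = 73
p=3,j=5: res = 73+8 = 81
p=3,j=6: res = 81+9 = 90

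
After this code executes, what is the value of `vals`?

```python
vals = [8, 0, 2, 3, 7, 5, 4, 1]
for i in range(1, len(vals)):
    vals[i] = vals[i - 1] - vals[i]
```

i=1: vals[1] = 8-0 = 8 → [8, 8, 2, 3, 7, 5, 4, 1]
i=2: vals[2] = 8-2 = 6 → [8, 8, 6, 3, 7, 5, 4, 1]
i=3: vals[3] = 6-3 = 3 → [8, 8, 6, 3, 7, 5, 4, 1]
i=4: vals[4] = 3-7 = -4 → [8, 8, 6, 3, -4, 5, 4, 1]
i=5: vals[5] = (-4)-5 = -9 → [8, 8, 6, 3, -4, -9, 4, 1]
i=6: vals[6] = (-9)-4 = -13 → [8, 8, 6, 3, -4, -9, -13, 1]
i=7: vals[7] = (-13)-1 = -14 → [8, 8, 6, 3, -4, -9, -13, -14]

[8, 8, 6, 3, -4, -9, -13, -14]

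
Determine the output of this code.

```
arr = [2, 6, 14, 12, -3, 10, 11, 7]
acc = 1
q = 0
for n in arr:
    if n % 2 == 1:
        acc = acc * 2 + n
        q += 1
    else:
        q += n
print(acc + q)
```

72

n=2: not odd; q=2
n=6: not odd; q=8
n=14: not odd; q=22
n=12: not odd; q=34
n=-3: odd, acc = 1*2+(-3) = -1; q=35
n=10: not odd; q=45
n=11: odd, acc = (-1)*2+11 = 9; q=46
n=7: odd, acc = 9*2+7 = 25; q=47
acc+q = 25+47 = 72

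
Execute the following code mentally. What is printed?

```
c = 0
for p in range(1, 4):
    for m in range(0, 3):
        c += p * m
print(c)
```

18

p=1,m=0: c = 0+0 = 0
p=1,m=1: c = 0+1 = 1
p=1,m=2: c = 1+2 = 3
p=2,m=0: c = 3+0 = 3
p=2,m=1: c = 3+2 = 5
p=2,m=2: c = 5+4 = 9
p=3,m=0: c = 9+0 = 9
p=3,m=1: c = 9+3 = 12
p=3,m=2: c = 12+6 = 18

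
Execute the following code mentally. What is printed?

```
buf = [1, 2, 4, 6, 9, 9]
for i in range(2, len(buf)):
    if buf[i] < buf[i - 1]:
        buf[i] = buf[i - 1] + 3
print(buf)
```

i=2: 4>=2, unchanged → [1, 2, 4, 6, 9, 9]
i=3: 6>=4, unchanged → [1, 2, 4, 6, 9, 9]
i=4: 9>=6, unchanged → [1, 2, 4, 6, 9, 9]
i=5: 9>=9, unchanged → [1, 2, 4, 6, 9, 9]

[1, 2, 4, 6, 9, 9]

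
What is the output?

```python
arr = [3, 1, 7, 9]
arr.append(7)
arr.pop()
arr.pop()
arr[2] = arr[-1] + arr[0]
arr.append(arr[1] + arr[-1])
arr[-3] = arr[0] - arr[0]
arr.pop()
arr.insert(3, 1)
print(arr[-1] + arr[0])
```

4

append 7 → [3, 1, 7, 9, 7]
pop() removes 7 → [3, 1, 7, 9]
pop() removes 9 → [3, 1, 7]
arr[2] = arr[-1]+arr[0] = 7+3 = 10 → [3, 1, 10]
append arr[1]+arr[-1] = 1+10 = 11 → [3, 1, 10, 11]
arr[-3] = arr[0]-arr[0] = 3-3 = 0 → [3, 0, 10, 11]
pop() removes 11 → [3, 0, 10]
insert 1 at 3 → [3, 0, 10, 1]
arr[-1]+arr[0] = 1+3 = 4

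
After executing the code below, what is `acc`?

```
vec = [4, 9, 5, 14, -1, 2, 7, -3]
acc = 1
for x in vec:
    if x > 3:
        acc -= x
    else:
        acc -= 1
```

-41

x=4: >3, acc = 1-4 = -3
x=9: >3, acc = (-3)-9 = -12
x=5: >3, acc = (-12)-5 = -17
x=14: >3, acc = (-17)-14 = -31
x=-1: not >3, acc = (-31)-1 = -32
x=2: not >3, acc = (-32)-1 = -33
x=7: >3, acc = (-33)-7 = -40
x=-3: not >3, acc = (-40)-1 = -41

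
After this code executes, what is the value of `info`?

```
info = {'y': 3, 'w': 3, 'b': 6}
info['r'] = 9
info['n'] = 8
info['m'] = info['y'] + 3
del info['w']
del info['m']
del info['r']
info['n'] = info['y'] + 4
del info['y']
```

info['r'] = 9 → {'y': 3, 'w': 3, 'b': 6, 'r': 9}
info['n'] = 8 → {'y': 3, 'w': 3, 'b': 6, 'r': 9, 'n': 8}
info['m'] = info['y']+3 = 6 → {'y': 3, 'w': 3, 'b': 6, 'r': 9, 'n': 8, 'm': 6}
del 'w' → {'y': 3, 'b': 6, 'r': 9, 'n': 8, 'm': 6}
del 'm' → {'y': 3, 'b': 6, 'r': 9, 'n': 8}
del 'r' → {'y': 3, 'b': 6, 'n': 8}
info['n'] = info['y']+4 = 7 → {'y': 3, 'b': 6, 'n': 7}
del 'y' → {'b': 6, 'n': 7}

{'b': 6, 'n': 7}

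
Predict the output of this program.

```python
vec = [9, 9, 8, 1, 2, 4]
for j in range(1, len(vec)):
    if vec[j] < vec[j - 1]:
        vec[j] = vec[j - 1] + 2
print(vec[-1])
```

j=1: 9>=9, unchanged → [9, 9, 8, 1, 2, 4]
j=2: 8<9, vec[2] = 9+2 = 11 → [9, 9, 11, 1, 2, 4]
j=3: 1<11, vec[3] = 11+2 = 13 → [9, 9, 11, 13, 2, 4]
j=4: 2<13, vec[4] = 13+2 = 15 → [9, 9, 11, 13, 15, 4]
j=5: 4<15, vec[5] = 15+2 = 17 → [9, 9, 11, 13, 15, 17]

17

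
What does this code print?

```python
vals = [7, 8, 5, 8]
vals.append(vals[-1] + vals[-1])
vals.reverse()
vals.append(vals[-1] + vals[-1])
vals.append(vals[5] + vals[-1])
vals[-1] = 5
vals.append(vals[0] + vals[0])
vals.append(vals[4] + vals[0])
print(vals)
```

append vals[-1]+vals[-1] = 8+8 = 16 → [7, 8, 5, 8, 16]
reverse → [16, 8, 5, 8, 7]
append vals[-1]+vals[-1] = 7+7 = 14 → [16, 8, 5, 8, 7, 14]
append vals[5]+vals[-1] = 14+14 = 28 → [16, 8, 5, 8, 7, 14, 28]
vals[-1] = 5 → [16, 8, 5, 8, 7, 14, 5]
append vals[0]+vals[0] = 16+16 = 32 → [16, 8, 5, 8, 7, 14, 5, 32]
append vals[4]+vals[0] = 7+16 = 23 → [16, 8, 5, 8, 7, 14, 5, 32, 23]

[16, 8, 5, 8, 7, 14, 5, 32, 23]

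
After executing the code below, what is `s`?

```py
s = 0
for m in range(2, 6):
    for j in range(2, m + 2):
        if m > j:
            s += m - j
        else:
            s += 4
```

m=2,j=2: not 2>2, s = 0+4 = 4
m=2,j=3: not 2>3, s = 4+4 = 8
m=3,j=2: 3>2, s = 8+1 = 9
m=3,j=3: not 3>3, s = 9+4 = 13
m=3,j=4: not 3>4, s = 13+4 = 17
m=4,j=2: 4>2, s = 17+2 = 19
m=4,j=3: 4>3, s = 19+1 = 20
m=4,j=4: not 4>4, s = 20+4 = 24
m=4,j=5: not 4>5, s = 24+4 = 28
m=5,j=2: 5>2, s = 28+3 = 31
m=5,j=3: 5>3, s = 31+2 = 33
m=5,j=4: 5>4, s = 33+1 = 34
m=5,j=5: not 5>5, s = 34+4 = 38
m=5,j=6: not 5>6, s = 38+4 = 42

42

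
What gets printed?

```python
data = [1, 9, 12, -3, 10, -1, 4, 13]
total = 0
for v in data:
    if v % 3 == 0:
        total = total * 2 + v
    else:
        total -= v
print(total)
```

v=1: not %3==0, total = 0-1 = -1
v=9: %3==0, total = (-1)*2+9 = 7
v=12: %3==0, total = 7*2+12 = 26
v=-3: %3==0, total = 26*2+(-3) = 49
v=10: not %3==0, total = 49-10 = 39
v=-1: not %3==0, total = 39-(-1) = 40
v=4: not %3==0, total = 40-4 = 36
v=13: not %3==0, total = 36-13 = 23

23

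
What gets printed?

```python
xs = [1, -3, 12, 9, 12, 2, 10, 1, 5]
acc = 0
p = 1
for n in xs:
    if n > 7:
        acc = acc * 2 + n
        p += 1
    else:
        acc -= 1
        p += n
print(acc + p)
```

141

n=1: not >7, acc = 0-1 = -1; p=2
n=-3: not >7, acc = (-1)-1 = -2; p=-1
n=12: >7, acc = (-2)*2+12 = 8; p=0
n=9: >7, acc = 8*2+9 = 25; p=1
n=12: >7, acc = 25*2+12 = 62; p=2
n=2: not >7, acc = 62-1 = 61; p=4
n=10: >7, acc = 61*2+10 = 132; p=5
n=1: not >7, acc = 132-1 = 131; p=6
n=5: not >7, acc = 131-1 = 130; p=11
acc+p = 130+11 = 141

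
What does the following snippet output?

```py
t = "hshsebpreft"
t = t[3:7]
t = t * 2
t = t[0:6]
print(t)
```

sebpse

slice [3:7] → 'sebp'
repeat ×2 → 'sebpsebp'
slice [0:6] → 'sebpse'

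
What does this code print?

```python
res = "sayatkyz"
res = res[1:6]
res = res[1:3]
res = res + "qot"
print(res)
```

slice [1:6] → 'ayatk'
slice [1:3] → 'ya'
+ 'qot' → 'yaqot'

yaqot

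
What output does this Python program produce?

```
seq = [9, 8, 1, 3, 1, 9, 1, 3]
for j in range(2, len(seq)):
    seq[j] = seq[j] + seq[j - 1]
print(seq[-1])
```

26

j=2: seq[2] = 1+8 = 9 → [9, 8, 9, 3, 1, 9, 1, 3]
j=3: seq[3] = 3+9 = 12 → [9, 8, 9, 12, 1, 9, 1, 3]
j=4: seq[4] = 1+12 = 13 → [9, 8, 9, 12, 13, 9, 1, 3]
j=5: seq[5] = 9+13 = 22 → [9, 8, 9, 12, 13, 22, 1, 3]
j=6: seq[6] = 1+22 = 23 → [9, 8, 9, 12, 13, 22, 23, 3]
j=7: seq[7] = 3+23 = 26 → [9, 8, 9, 12, 13, 22, 23, 26]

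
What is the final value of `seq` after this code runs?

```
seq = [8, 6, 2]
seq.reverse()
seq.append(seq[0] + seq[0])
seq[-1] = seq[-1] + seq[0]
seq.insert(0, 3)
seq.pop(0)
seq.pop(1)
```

reverse → [2, 6, 8]
append seq[0]+seq[0] = 2+2 = 4 → [2, 6, 8, 4]
seq[-1] = seq[-1]+seq[0] = 4+2 = 6 → [2, 6, 8, 6]
insert 3 at 0 → [3, 2, 6, 8, 6]
pop(0) removes 3 → [2, 6, 8, 6]
pop(1) removes 6 → [2, 8, 6]

[2, 8, 6]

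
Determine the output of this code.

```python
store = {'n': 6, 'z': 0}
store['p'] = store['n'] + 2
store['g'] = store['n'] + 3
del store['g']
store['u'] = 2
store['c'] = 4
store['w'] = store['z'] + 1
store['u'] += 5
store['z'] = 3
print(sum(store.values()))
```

29

store['p'] = store['n']+2 = 8 → {'n': 6, 'z': 0, 'p': 8}
store['g'] = store['n']+3 = 9 → {'n': 6, 'z': 0, 'p': 8, 'g': 9}
del 'g' → {'n': 6, 'z': 0, 'p': 8}
store['u'] = 2 → {'n': 6, 'z': 0, 'p': 8, 'u': 2}
store['c'] = 4 → {'n': 6, 'z': 0, 'p': 8, 'u': 2, 'c': 4}
store['w'] = store['z']+1 = 1 → {'n': 6, 'z': 0, 'p': 8, 'u': 2, 'c': 4, 'w': 1}
store['u'] = 2+5 = 7 → {'n': 6, 'z': 0, 'p': 8, 'u': 7, 'c': 4, 'w': 1}
store['z'] = 3 → {'n': 6, 'z': 3, 'p': 8, 'u': 7, 'c': 4, 'w': 1}
sum of values = 29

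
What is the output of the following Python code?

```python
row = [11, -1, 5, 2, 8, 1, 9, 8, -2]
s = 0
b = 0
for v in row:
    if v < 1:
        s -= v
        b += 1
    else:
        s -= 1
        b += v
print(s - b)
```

-50

v=11: not <1, s = 0-1 = -1; b=11
v=-1: <1, s = (-1)-(-1) = 0; b=12
v=5: not <1, s = 0-1 = -1; b=17
v=2: not <1, s = (-1)-1 = -2; b=19
v=8: not <1, s = (-2)-1 = -3; b=27
v=1: not <1, s = (-3)-1 = -4; b=28
v=9: not <1, s = (-4)-1 = -5; b=37
v=8: not <1, s = (-5)-1 = -6; b=45
v=-2: <1, s = (-6)-(-2) = -4; b=46
s-b = (-4)-46 = -50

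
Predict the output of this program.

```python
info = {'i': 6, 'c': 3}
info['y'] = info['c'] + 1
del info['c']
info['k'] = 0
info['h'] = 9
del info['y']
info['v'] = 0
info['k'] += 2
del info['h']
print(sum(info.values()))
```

info['y'] = info['c']+1 = 4 → {'i': 6, 'c': 3, 'y': 4}
del 'c' → {'i': 6, 'y': 4}
info['k'] = 0 → {'i': 6, 'y': 4, 'k': 0}
info['h'] = 9 → {'i': 6, 'y': 4, 'k': 0, 'h': 9}
del 'y' → {'i': 6, 'k': 0, 'h': 9}
info['v'] = 0 → {'i': 6, 'k': 0, 'h': 9, 'v': 0}
info['k'] = 0+2 = 2 → {'i': 6, 'k': 2, 'h': 9, 'v': 0}
del 'h' → {'i': 6, 'k': 2, 'v': 0}
sum of values = 8

8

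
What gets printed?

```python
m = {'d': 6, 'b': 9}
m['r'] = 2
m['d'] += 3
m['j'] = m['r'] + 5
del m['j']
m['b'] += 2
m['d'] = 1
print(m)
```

m['r'] = 2 → {'d': 6, 'b': 9, 'r': 2}
m['d'] = 6+3 = 9 → {'d': 9, 'b': 9, 'r': 2}
m['j'] = m['r']+5 = 7 → {'d': 9, 'b': 9, 'r': 2, 'j': 7}
del 'j' → {'d': 9, 'b': 9, 'r': 2}
m['b'] = 9+2 = 11 → {'d': 9, 'b': 11, 'r': 2}
m['d'] = 1 → {'d': 1, 'b': 11, 'r': 2}

{'d': 1, 'b': 11, 'r': 2}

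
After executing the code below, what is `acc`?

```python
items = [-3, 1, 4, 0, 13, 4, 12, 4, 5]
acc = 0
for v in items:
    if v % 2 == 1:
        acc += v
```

16

v=-3: odd, acc = 0+(-3) = -3
v=1: odd, acc = (-3)+1 = -2
v=4: not odd
v=0: not odd
v=13: odd, acc = (-2)+13 = 11
v=4: not odd
v=12: not odd
v=4: not odd
v=5: odd, acc = 11+5 = 16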